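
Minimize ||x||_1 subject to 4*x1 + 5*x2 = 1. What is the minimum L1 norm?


Axis intercepts:
  x1 = 1/4, x2 = 0: L1 = 1/4
  x1 = 0, x2 = 1/5: L1 = 1/5
x* = (0, 1/5)
||x*||_1 = 1/5.

1/5


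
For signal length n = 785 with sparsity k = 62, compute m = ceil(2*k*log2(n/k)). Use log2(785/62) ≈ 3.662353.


log2(n/k) = log2(785/62) ≈ 3.662353.
2*k*log2(n/k) ≈ 2*62*3.662353 = 454.131772.
m = ceil(454.131772) = 455.

455


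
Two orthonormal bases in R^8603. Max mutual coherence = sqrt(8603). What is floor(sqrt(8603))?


92^2 = 8464 <= 8603 < 8649 = 93^2, so 92 <= sqrt(8603) < 93.
floor(sqrt(8603)) = 92.

92


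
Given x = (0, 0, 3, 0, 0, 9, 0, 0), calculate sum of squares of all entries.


Non-zero entries: [(2, 3), (5, 9)]
Squares: [9, 81]
||x||_2^2 = sum = 90.

90


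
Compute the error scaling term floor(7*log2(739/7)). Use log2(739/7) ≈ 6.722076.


log2(n/k) = log2(739/7) ≈ 6.722076.
k*log2(n/k) ≈ 7*6.722076 = 47.054532.
floor(47.054532) = 47.

47


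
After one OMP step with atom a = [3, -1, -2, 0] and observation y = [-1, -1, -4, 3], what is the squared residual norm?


a^T a = 14.
a^T y = 6.
coeff = 6/14 = 3/7.
||r||^2 = 171/7.

171/7


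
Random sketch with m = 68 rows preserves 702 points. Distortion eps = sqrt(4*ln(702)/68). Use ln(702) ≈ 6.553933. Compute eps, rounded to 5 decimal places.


ln(702) ≈ 6.553933.
4*ln(N)/m ≈ 4*6.553933/68 ≈ 0.38552547.
eps = sqrt(0.38552547) ≈ 0.620907 ≈ 0.62091.

0.62091


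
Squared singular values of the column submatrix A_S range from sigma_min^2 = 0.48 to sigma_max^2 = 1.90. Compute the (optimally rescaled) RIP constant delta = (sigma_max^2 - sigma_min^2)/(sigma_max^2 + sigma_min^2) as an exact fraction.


lambda_max - lambda_min = 1.90 - 0.48 = 1.42.
lambda_max + lambda_min = 1.90 + 0.48 = 2.38.
delta = 1.42/2.38 = 142/238 = 71/119.

71/119


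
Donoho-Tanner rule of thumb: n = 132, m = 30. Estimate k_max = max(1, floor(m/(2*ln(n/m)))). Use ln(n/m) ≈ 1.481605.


n/m = 132/30 = 22/5.
ln(n/m) ≈ 1.481605.
2*ln(n/m) ≈ 2.96321.
m/(2*ln(n/m)) ≈ 30/2.96321 ≈ 10.1242.
floor = 10.
k_max = max(1, 10) = 10.

10


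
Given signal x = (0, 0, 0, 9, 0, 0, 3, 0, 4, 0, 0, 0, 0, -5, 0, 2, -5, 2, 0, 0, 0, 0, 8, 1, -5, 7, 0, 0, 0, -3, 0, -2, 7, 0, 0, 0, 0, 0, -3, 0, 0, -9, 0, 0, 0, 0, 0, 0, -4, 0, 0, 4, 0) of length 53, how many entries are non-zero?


Non-zero positions: [3, 6, 8, 13, 15, 16, 17, 22, 23, 24, 25, 29, 31, 32, 38, 41, 48, 51].
Sparsity = 18.

18


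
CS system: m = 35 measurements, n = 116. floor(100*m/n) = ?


100*m/n = 100*35/116 ≈ 30.1724.
floor = 30.

30


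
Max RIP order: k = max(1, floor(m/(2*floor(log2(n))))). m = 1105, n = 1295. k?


floor(log2(1295)) = 10.
2*10 = 20.
m/(2*floor(log2(n))) = 1105/20 ≈ 55.25.
floor = 55.
k = max(1, 55) = 55.

55


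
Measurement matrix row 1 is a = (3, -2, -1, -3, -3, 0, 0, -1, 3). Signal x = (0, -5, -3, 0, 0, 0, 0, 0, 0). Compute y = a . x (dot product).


Non-zero terms: ['-2*-5', '-1*-3']
Products: [10, 3]
y = sum = 13.

13


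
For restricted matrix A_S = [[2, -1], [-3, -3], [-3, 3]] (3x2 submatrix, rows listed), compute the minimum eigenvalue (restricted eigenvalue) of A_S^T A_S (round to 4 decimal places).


A_S^T A_S = [[22, -2], [-2, 19]].
trace = 41.
det = 414.
disc = trace^2 - 4*det = 1681 - 4*414 = 25.
sqrt(25) = 5.
lam_min = (41 - 5)/2 = 18 = 18.0000.

18.0000


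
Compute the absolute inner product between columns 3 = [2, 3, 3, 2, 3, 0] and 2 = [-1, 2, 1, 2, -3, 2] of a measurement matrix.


Inner product: 2*-1 + 3*2 + 3*1 + 2*2 + 3*-3 + 0*2
Products: [-2, 6, 3, 4, -9, 0]
Sum = 2.
|dot| = 2.

2


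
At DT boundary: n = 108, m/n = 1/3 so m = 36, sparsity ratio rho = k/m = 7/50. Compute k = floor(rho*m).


m = 1/3*108 = 36.
rho = 7/50.
rho*m = 7/50*36 = 5.04.
k = floor(5.04) = 5.

5


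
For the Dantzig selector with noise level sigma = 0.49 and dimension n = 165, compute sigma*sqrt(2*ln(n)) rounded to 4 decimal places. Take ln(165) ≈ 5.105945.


ln(165) ≈ 5.105945.
2*ln(n) ≈ 10.21189.
sqrt(2*ln(n)) ≈ sqrt(10.21189) ≈ 3.195605.
threshold ≈ 0.49*3.195605 = 1.56584645 ≈ 1.5658.

1.5658


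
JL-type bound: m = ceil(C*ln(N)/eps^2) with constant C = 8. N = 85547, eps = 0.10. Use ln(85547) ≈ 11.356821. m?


ln(85547) ≈ 11.356821.
eps^2 = 0.10^2 = 0.01.
C*ln(N)/eps^2 ≈ 8*11.356821/0.01 ≈ 9085.4568.
m = ceil(9085.4568) = 9086.

9086


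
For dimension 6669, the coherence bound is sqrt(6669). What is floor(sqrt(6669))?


81^2 = 6561 <= 6669 < 6724 = 82^2, so 81 <= sqrt(6669) < 82.
floor(sqrt(6669)) = 81.

81


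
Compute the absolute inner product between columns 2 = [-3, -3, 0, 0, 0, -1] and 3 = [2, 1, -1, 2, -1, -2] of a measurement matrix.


Inner product: -3*2 + -3*1 + 0*-1 + 0*2 + 0*-1 + -1*-2
Products: [-6, -3, 0, 0, 0, 2]
Sum = -7.
|dot| = 7.

7


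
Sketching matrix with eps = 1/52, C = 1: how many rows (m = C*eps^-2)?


1/eps = 52.
(1/eps)^2 = 2704.
m = 1*2704 = 2704.

2704


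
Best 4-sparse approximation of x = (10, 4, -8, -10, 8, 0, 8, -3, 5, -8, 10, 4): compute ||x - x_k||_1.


Sorted |x_i| descending: [10, 10, 10, 8, 8, 8, 8, 5, 4, 4, 3, 0]
Keep top 4: [10, 10, 10, 8]
Tail entries: [8, 8, 8, 5, 4, 4, 3, 0]
L1 error = sum of tail = 40.

40


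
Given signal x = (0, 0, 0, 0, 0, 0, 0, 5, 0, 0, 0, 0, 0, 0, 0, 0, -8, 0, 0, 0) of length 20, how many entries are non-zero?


Non-zero positions: [7, 16].
Sparsity = 2.

2


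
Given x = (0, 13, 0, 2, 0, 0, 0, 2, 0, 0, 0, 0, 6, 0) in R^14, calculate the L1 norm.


Non-zero entries: [(1, 13), (3, 2), (7, 2), (12, 6)]
Absolute values: [13, 2, 2, 6]
||x||_1 = sum = 23.

23


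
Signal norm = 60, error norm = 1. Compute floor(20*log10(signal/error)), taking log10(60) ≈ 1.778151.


||x||/||e|| = 60/1 = 60.
log10(60) ≈ 1.778151.
20*log10(||x||/||e||) ≈ 20*1.778151 = 35.56302.
floor(35.56302) = 35.

35


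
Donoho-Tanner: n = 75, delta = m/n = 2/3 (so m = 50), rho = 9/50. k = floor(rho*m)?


m = 2/3*75 = 50.
rho = 9/50.
rho*m = 9/50*50 = 9.
k = floor(9) = 9.

9


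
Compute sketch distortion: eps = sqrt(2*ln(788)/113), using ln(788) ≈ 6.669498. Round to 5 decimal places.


ln(788) ≈ 6.669498.
2*ln(N)/m ≈ 2*6.669498/113 ≈ 0.11804421.
eps = sqrt(0.11804421) ≈ 0.3435756 ≈ 0.34358.

0.34358


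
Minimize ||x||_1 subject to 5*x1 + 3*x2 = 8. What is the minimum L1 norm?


Axis intercepts:
  x1 = 8/5, x2 = 0: L1 = 8/5
  x1 = 0, x2 = 8/3: L1 = 8/3
x* = (8/5, 0)
||x*||_1 = 8/5.

8/5


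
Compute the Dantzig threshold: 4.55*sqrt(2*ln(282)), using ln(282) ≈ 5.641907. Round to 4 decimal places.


ln(282) ≈ 5.641907.
2*ln(n) ≈ 11.283814.
sqrt(2*ln(n)) ≈ sqrt(11.283814) ≈ 3.359139.
threshold ≈ 4.55*3.359139 = 15.28408245 ≈ 15.2841.

15.2841


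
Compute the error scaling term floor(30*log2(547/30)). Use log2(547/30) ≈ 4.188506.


log2(n/k) = log2(547/30) ≈ 4.188506.
k*log2(n/k) ≈ 30*4.188506 = 125.65518.
floor(125.65518) = 125.

125


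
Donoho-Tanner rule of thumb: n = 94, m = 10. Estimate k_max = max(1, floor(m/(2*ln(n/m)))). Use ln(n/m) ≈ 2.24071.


n/m = 94/10 = 47/5.
ln(n/m) ≈ 2.24071.
2*ln(n/m) ≈ 4.48142.
m/(2*ln(n/m)) ≈ 10/4.48142 ≈ 2.2314.
floor = 2.
k_max = max(1, 2) = 2.

2


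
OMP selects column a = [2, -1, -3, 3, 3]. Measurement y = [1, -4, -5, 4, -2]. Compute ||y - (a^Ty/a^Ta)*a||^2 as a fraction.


a^T a = 32.
a^T y = 27.
coeff = 27/32 = 27/32.
||r||^2 = 1255/32.

1255/32


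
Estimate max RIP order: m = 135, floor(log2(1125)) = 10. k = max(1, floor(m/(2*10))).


floor(log2(1125)) = 10.
2*10 = 20.
m/(2*floor(log2(n))) = 135/20 ≈ 6.75.
floor = 6.
k = max(1, 6) = 6.

6


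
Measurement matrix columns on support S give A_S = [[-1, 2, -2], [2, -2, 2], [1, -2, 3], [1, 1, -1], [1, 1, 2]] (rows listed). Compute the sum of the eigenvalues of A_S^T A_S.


Sum of eigenvalues of A_S^T A_S = trace(A_S^T A_S) = sum of squared column norms of A_S.
A_S^T A_S diagonal: [8, 14, 22].
trace = 8 + 14 + 22 = 44.

44


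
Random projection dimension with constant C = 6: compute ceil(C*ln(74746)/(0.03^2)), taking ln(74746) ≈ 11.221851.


ln(74746) ≈ 11.221851.
eps^2 = 0.03^2 = 0.0009.
C*ln(N)/eps^2 ≈ 6*11.221851/0.0009 ≈ 74812.34.
m = ceil(74812.34) = 74813.

74813


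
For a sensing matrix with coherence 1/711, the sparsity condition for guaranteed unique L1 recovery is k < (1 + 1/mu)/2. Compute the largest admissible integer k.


1/mu = 711.
1 + 1/mu = 712.
(1 + 1/mu)/2 = 356 is an integer and the inequality is strict, so k_max = 356 - 1 = 355.

355


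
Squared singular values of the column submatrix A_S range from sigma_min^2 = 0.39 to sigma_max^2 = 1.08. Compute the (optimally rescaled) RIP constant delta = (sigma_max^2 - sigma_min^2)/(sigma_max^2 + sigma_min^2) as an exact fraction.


lambda_max - lambda_min = 1.08 - 0.39 = 0.69.
lambda_max + lambda_min = 1.08 + 0.39 = 1.47.
delta = 0.69/1.47 = 69/147 = 23/49.

23/49


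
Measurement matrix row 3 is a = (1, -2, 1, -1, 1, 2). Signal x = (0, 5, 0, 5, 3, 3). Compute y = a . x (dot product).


Non-zero terms: ['-2*5', '-1*5', '1*3', '2*3']
Products: [-10, -5, 3, 6]
y = sum = -6.

-6


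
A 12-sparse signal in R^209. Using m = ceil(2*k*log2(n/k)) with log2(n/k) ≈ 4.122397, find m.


log2(n/k) = log2(209/12) ≈ 4.122397.
2*k*log2(n/k) ≈ 2*12*4.122397 = 98.937528.
m = ceil(98.937528) = 99.

99


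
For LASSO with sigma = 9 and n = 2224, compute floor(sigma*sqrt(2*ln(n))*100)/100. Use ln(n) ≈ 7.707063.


ln(2224) ≈ 7.707063.
2*ln(n) ≈ 15.414126.
sqrt(2*ln(n)) ≈ sqrt(15.414126) ≈ 3.926083.
lambda ≈ 9*3.926083 = 35.334747.
floor(lambda*100)/100 = 35.33.

35.33


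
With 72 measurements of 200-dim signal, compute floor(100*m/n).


100*m/n = 100*72/200 ≈ 36.0.
floor = 36.

36


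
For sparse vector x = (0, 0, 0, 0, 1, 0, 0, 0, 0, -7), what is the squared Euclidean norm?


Non-zero entries: [(4, 1), (9, -7)]
Squares: [1, 49]
||x||_2^2 = sum = 50.

50


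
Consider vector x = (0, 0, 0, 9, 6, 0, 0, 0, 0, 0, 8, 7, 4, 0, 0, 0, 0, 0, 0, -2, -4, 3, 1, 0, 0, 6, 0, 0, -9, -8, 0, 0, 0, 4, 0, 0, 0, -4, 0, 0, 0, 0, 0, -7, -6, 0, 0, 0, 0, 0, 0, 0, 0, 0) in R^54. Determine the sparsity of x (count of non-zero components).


Non-zero positions: [3, 4, 10, 11, 12, 19, 20, 21, 22, 25, 28, 29, 33, 37, 43, 44].
Sparsity = 16.

16


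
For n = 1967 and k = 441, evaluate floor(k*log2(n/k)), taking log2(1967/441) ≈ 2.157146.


log2(n/k) = log2(1967/441) ≈ 2.157146.
k*log2(n/k) ≈ 441*2.157146 = 951.301386.
floor(951.301386) = 951.

951


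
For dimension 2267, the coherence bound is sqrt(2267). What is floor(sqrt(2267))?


47^2 = 2209 <= 2267 < 2304 = 48^2, so 47 <= sqrt(2267) < 48.
floor(sqrt(2267)) = 47.

47


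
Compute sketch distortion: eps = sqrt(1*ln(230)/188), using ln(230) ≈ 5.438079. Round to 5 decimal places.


ln(230) ≈ 5.438079.
1*ln(N)/m ≈ 1*5.438079/188 ≈ 0.02892595.
eps = sqrt(0.02892595) ≈ 0.1700763 ≈ 0.17008.

0.17008


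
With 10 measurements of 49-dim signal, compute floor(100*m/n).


100*m/n = 100*10/49 ≈ 20.4082.
floor = 20.

20


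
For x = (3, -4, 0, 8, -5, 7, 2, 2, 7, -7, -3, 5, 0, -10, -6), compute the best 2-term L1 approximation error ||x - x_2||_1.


Sorted |x_i| descending: [10, 8, 7, 7, 7, 6, 5, 5, 4, 3, 3, 2, 2, 0, 0]
Keep top 2: [10, 8]
Tail entries: [7, 7, 7, 6, 5, 5, 4, 3, 3, 2, 2, 0, 0]
L1 error = sum of tail = 51.

51


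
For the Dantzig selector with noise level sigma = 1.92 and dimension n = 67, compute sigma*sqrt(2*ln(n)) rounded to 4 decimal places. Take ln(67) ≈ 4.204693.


ln(67) ≈ 4.204693.
2*ln(n) ≈ 8.409386.
sqrt(2*ln(n)) ≈ sqrt(8.409386) ≈ 2.899894.
threshold ≈ 1.92*2.899894 = 5.56779648 ≈ 5.5678.

5.5678


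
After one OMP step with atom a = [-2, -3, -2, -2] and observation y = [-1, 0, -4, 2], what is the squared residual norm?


a^T a = 21.
a^T y = 6.
coeff = 6/21 = 2/7.
||r||^2 = 135/7.

135/7


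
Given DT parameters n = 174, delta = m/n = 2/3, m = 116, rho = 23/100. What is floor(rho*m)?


m = 2/3*174 = 116.
rho = 23/100.
rho*m = 23/100*116 = 26.68.
k = floor(26.68) = 26.

26


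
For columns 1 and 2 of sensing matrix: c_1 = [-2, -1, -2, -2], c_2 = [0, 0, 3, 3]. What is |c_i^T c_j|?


Inner product: -2*0 + -1*0 + -2*3 + -2*3
Products: [0, 0, -6, -6]
Sum = -12.
|dot| = 12.

12


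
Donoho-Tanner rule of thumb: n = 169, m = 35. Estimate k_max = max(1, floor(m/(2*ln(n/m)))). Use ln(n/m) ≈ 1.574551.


n/m = 169/35.
ln(n/m) ≈ 1.574551.
2*ln(n/m) ≈ 3.149102.
m/(2*ln(n/m)) ≈ 35/3.149102 ≈ 11.1143.
floor = 11.
k_max = max(1, 11) = 11.

11


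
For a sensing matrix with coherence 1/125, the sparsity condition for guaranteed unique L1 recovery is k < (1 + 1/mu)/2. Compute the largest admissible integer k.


1/mu = 125.
1 + 1/mu = 126.
(1 + 1/mu)/2 = 63 is an integer and the inequality is strict, so k_max = 63 - 1 = 62.

62


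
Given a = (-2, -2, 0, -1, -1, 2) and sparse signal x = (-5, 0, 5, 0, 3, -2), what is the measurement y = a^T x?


Non-zero terms: ['-2*-5', '0*5', '-1*3', '2*-2']
Products: [10, 0, -3, -4]
y = sum = 3.

3


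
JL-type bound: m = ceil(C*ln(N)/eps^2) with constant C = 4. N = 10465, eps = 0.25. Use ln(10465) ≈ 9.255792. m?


ln(10465) ≈ 9.255792.
eps^2 = 0.25^2 = 0.0625.
C*ln(N)/eps^2 ≈ 4*9.255792/0.0625 ≈ 592.3707.
m = ceil(592.3707) = 593.

593


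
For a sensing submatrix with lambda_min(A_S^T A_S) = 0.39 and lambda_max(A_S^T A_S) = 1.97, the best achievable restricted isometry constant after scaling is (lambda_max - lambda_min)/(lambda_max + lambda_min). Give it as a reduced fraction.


lambda_max - lambda_min = 1.97 - 0.39 = 1.58.
lambda_max + lambda_min = 1.97 + 0.39 = 2.36.
delta = 1.58/2.36 = 158/236 = 79/118.

79/118


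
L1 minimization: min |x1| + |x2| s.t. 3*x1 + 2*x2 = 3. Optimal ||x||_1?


Axis intercepts:
  x1 = 1, x2 = 0: L1 = 1
  x1 = 0, x2 = 3/2: L1 = 3/2
x* = (1, 0)
||x*||_1 = 1.

1


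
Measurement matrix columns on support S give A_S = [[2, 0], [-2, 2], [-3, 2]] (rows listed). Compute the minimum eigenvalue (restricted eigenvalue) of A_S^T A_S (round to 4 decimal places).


A_S^T A_S = [[17, -10], [-10, 8]].
trace = 25.
det = 36.
disc = trace^2 - 4*det = 625 - 4*36 = 481.
sqrt(481) ≈ 21.931712.
lam_min = (25 - sqrt(481))/2 ≈ (25 - 21.931712)/2 = 1.534144 ≈ 1.5341.

1.5341


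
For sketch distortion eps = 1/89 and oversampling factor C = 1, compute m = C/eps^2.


1/eps = 89.
(1/eps)^2 = 7921.
m = 1*7921 = 7921.

7921


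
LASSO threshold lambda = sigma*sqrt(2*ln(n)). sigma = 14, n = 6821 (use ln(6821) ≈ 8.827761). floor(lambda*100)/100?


ln(6821) ≈ 8.827761.
2*ln(n) ≈ 17.655522.
sqrt(2*ln(n)) ≈ sqrt(17.655522) ≈ 4.201847.
lambda ≈ 14*4.201847 = 58.825858.
floor(lambda*100)/100 = 58.82.

58.82


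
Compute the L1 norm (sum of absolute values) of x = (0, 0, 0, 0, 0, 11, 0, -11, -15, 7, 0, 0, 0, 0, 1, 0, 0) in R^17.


Non-zero entries: [(5, 11), (7, -11), (8, -15), (9, 7), (14, 1)]
Absolute values: [11, 11, 15, 7, 1]
||x||_1 = sum = 45.

45


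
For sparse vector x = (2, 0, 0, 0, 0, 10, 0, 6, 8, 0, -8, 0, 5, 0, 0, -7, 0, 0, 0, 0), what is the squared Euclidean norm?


Non-zero entries: [(0, 2), (5, 10), (7, 6), (8, 8), (10, -8), (12, 5), (15, -7)]
Squares: [4, 100, 36, 64, 64, 25, 49]
||x||_2^2 = sum = 342.

342


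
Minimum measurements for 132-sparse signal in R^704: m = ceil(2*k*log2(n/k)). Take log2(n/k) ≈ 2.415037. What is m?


log2(n/k) = log2(704/132) ≈ 2.415037.
2*k*log2(n/k) ≈ 2*132*2.415037 = 637.569768.
m = ceil(637.569768) = 638.

638


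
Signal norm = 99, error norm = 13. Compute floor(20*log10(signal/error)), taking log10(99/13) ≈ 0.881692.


||x||/||e|| = 99/13.
log10(99/13) ≈ 0.881692.
20*log10(||x||/||e||) ≈ 20*0.881692 = 17.63384.
floor(17.63384) = 17.

17


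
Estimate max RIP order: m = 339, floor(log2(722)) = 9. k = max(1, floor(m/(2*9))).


floor(log2(722)) = 9.
2*9 = 18.
m/(2*floor(log2(n))) = 339/18 ≈ 18.8333.
floor = 18.
k = max(1, 18) = 18.

18


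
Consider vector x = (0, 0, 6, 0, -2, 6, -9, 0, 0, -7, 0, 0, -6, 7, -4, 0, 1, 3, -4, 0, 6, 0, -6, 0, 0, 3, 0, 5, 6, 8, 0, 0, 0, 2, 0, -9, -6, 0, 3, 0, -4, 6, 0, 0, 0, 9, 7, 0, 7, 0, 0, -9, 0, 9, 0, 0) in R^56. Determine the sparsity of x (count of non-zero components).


Non-zero positions: [2, 4, 5, 6, 9, 12, 13, 14, 16, 17, 18, 20, 22, 25, 27, 28, 29, 33, 35, 36, 38, 40, 41, 45, 46, 48, 51, 53].
Sparsity = 28.

28


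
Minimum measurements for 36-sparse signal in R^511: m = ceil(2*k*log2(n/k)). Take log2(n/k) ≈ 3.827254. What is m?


log2(n/k) = log2(511/36) ≈ 3.827254.
2*k*log2(n/k) ≈ 2*36*3.827254 = 275.562288.
m = ceil(275.562288) = 276.

276


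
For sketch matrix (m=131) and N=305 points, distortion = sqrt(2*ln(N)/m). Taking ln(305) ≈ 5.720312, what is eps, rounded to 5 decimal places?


ln(305) ≈ 5.720312.
2*ln(N)/m ≈ 2*5.720312/131 ≈ 0.08733301.
eps = sqrt(0.08733301) ≈ 0.2955216 ≈ 0.29552.

0.29552


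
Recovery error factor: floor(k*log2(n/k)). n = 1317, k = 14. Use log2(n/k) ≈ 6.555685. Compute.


log2(n/k) = log2(1317/14) ≈ 6.555685.
k*log2(n/k) ≈ 14*6.555685 = 91.77959.
floor(91.77959) = 91.

91


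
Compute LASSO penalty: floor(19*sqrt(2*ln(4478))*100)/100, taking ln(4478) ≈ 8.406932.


ln(4478) ≈ 8.406932.
2*ln(n) ≈ 16.813864.
sqrt(2*ln(n)) ≈ sqrt(16.813864) ≈ 4.100471.
lambda ≈ 19*4.100471 = 77.908949.
floor(lambda*100)/100 = 77.90.

77.90


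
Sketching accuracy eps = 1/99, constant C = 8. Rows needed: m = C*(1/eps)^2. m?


1/eps = 99.
(1/eps)^2 = 9801.
m = 8*9801 = 78408.

78408


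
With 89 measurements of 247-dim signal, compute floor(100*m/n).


100*m/n = 100*89/247 ≈ 36.0324.
floor = 36.

36


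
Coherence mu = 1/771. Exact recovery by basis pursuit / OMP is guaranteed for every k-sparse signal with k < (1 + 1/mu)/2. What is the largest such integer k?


1/mu = 771.
1 + 1/mu = 772.
(1 + 1/mu)/2 = 386 is an integer and the inequality is strict, so k_max = 386 - 1 = 385.

385


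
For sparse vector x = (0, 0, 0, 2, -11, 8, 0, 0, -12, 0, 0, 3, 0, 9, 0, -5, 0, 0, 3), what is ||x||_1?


Non-zero entries: [(3, 2), (4, -11), (5, 8), (8, -12), (11, 3), (13, 9), (15, -5), (18, 3)]
Absolute values: [2, 11, 8, 12, 3, 9, 5, 3]
||x||_1 = sum = 53.

53


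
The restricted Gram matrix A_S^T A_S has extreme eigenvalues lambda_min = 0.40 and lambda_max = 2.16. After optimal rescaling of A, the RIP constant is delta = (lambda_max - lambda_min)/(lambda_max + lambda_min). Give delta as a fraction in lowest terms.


lambda_max - lambda_min = 2.16 - 0.40 = 1.76.
lambda_max + lambda_min = 2.16 + 0.40 = 2.56.
delta = 1.76/2.56 = 176/256 = 11/16.

11/16


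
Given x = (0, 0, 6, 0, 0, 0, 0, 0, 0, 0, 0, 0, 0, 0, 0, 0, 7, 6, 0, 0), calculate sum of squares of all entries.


Non-zero entries: [(2, 6), (16, 7), (17, 6)]
Squares: [36, 49, 36]
||x||_2^2 = sum = 121.

121


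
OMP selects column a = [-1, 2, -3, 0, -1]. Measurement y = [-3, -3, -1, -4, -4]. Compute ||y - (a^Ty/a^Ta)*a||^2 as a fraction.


a^T a = 15.
a^T y = 4.
coeff = 4/15 = 4/15.
||r||^2 = 749/15.

749/15


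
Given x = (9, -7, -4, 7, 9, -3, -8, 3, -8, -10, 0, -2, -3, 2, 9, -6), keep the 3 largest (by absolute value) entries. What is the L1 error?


Sorted |x_i| descending: [10, 9, 9, 9, 8, 8, 7, 7, 6, 4, 3, 3, 3, 2, 2, 0]
Keep top 3: [10, 9, 9]
Tail entries: [9, 8, 8, 7, 7, 6, 4, 3, 3, 3, 2, 2, 0]
L1 error = sum of tail = 62.

62


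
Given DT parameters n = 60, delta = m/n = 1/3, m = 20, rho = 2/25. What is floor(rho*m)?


m = 1/3*60 = 20.
rho = 2/25.
rho*m = 2/25*20 = 1.6.
k = floor(1.6) = 1.

1


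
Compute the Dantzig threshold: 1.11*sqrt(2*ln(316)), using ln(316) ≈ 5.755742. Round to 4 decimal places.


ln(316) ≈ 5.755742.
2*ln(n) ≈ 11.511484.
sqrt(2*ln(n)) ≈ sqrt(11.511484) ≈ 3.392858.
threshold ≈ 1.11*3.392858 = 3.76607238 ≈ 3.7661.

3.7661


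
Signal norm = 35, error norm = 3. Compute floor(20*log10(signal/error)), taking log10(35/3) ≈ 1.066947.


||x||/||e|| = 35/3.
log10(35/3) ≈ 1.066947.
20*log10(||x||/||e||) ≈ 20*1.066947 = 21.33894.
floor(21.33894) = 21.

21


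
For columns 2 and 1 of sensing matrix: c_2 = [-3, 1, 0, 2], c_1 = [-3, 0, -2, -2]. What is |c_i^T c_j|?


Inner product: -3*-3 + 1*0 + 0*-2 + 2*-2
Products: [9, 0, 0, -4]
Sum = 5.
|dot| = 5.

5


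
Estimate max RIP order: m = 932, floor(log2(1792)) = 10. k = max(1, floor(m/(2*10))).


floor(log2(1792)) = 10.
2*10 = 20.
m/(2*floor(log2(n))) = 932/20 ≈ 46.6.
floor = 46.
k = max(1, 46) = 46.

46


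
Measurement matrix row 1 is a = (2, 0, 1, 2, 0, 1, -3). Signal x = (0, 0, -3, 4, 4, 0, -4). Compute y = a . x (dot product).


Non-zero terms: ['1*-3', '2*4', '0*4', '-3*-4']
Products: [-3, 8, 0, 12]
y = sum = 17.

17


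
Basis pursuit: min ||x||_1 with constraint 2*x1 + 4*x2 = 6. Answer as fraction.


Axis intercepts:
  x1 = 3, x2 = 0: L1 = 3
  x1 = 0, x2 = 3/2: L1 = 3/2
x* = (0, 3/2)
||x*||_1 = 3/2.

3/2


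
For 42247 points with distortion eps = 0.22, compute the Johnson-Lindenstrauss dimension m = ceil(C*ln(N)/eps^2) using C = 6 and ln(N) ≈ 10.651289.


ln(42247) ≈ 10.651289.
eps^2 = 0.22^2 = 0.0484.
C*ln(N)/eps^2 ≈ 6*10.651289/0.0484 ≈ 1320.4077.
m = ceil(1320.4077) = 1321.

1321


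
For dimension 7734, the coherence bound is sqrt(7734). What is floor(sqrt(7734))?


87^2 = 7569 <= 7734 < 7744 = 88^2, so 87 <= sqrt(7734) < 88.
floor(sqrt(7734)) = 87.

87


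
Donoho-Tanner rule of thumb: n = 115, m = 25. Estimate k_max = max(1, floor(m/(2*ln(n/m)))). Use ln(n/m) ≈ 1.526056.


n/m = 115/25 = 23/5.
ln(n/m) ≈ 1.526056.
2*ln(n/m) ≈ 3.052112.
m/(2*ln(n/m)) ≈ 25/3.052112 ≈ 8.191.
floor = 8.
k_max = max(1, 8) = 8.

8


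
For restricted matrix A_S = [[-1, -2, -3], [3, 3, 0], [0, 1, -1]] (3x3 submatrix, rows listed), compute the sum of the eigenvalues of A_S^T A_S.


Sum of eigenvalues of A_S^T A_S = trace(A_S^T A_S) = sum of squared column norms of A_S.
A_S^T A_S diagonal: [10, 14, 10].
trace = 10 + 14 + 10 = 34.

34


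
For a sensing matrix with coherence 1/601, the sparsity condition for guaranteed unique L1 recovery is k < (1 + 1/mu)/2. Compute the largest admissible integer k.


1/mu = 601.
1 + 1/mu = 602.
(1 + 1/mu)/2 = 301 is an integer and the inequality is strict, so k_max = 301 - 1 = 300.

300


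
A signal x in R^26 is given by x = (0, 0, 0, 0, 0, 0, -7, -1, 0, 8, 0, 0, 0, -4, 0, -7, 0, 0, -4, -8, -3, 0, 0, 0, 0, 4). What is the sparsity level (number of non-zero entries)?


Non-zero positions: [6, 7, 9, 13, 15, 18, 19, 20, 25].
Sparsity = 9.

9


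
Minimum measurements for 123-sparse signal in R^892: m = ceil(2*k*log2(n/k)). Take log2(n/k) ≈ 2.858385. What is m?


log2(n/k) = log2(892/123) ≈ 2.858385.
2*k*log2(n/k) ≈ 2*123*2.858385 = 703.16271.
m = ceil(703.16271) = 704.

704


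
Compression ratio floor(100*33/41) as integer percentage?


100*m/n = 100*33/41 ≈ 80.4878.
floor = 80.

80


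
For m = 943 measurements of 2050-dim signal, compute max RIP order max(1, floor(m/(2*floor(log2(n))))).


floor(log2(2050)) = 11.
2*11 = 22.
m/(2*floor(log2(n))) = 943/22 ≈ 42.8636.
floor = 42.
k = max(1, 42) = 42.

42


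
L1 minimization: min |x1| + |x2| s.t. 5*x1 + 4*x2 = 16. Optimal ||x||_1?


Axis intercepts:
  x1 = 16/5, x2 = 0: L1 = 16/5
  x1 = 0, x2 = 4: L1 = 4
x* = (16/5, 0)
||x*||_1 = 16/5.

16/5


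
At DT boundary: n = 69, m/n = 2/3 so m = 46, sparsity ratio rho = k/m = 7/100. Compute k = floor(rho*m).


m = 2/3*69 = 46.
rho = 7/100.
rho*m = 7/100*46 = 3.22.
k = floor(3.22) = 3.

3


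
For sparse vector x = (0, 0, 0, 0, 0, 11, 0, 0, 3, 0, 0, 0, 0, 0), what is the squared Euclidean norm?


Non-zero entries: [(5, 11), (8, 3)]
Squares: [121, 9]
||x||_2^2 = sum = 130.

130


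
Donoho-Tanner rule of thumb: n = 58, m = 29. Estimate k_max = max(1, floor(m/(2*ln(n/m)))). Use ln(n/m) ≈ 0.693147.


n/m = 58/29 = 2.
ln(n/m) ≈ 0.693147.
2*ln(n/m) ≈ 1.386294.
m/(2*ln(n/m)) ≈ 29/1.386294 ≈ 20.9191.
floor = 20.
k_max = max(1, 20) = 20.

20


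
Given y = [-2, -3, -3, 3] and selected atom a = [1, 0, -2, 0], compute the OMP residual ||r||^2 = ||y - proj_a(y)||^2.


a^T a = 5.
a^T y = 4.
coeff = 4/5 = 4/5.
||r||^2 = 139/5.

139/5


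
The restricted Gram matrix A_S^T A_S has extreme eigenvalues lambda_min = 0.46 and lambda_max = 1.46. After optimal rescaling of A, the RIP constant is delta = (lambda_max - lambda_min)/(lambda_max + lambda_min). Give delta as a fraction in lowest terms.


lambda_max - lambda_min = 1.46 - 0.46 = 1.00.
lambda_max + lambda_min = 1.46 + 0.46 = 1.92.
delta = 1.00/1.92 = 100/192 = 25/48.

25/48


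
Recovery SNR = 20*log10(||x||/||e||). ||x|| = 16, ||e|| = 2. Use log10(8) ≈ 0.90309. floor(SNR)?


||x||/||e|| = 16/2 = 8.
log10(8) ≈ 0.90309.
20*log10(||x||/||e||) ≈ 20*0.90309 = 18.0618.
floor(18.0618) = 18.

18


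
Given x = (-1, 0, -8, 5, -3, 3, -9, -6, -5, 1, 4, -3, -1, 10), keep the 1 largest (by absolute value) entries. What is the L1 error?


Sorted |x_i| descending: [10, 9, 8, 6, 5, 5, 4, 3, 3, 3, 1, 1, 1, 0]
Keep top 1: [10]
Tail entries: [9, 8, 6, 5, 5, 4, 3, 3, 3, 1, 1, 1, 0]
L1 error = sum of tail = 49.

49


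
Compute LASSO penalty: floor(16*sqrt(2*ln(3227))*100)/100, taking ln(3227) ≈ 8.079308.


ln(3227) ≈ 8.079308.
2*ln(n) ≈ 16.158616.
sqrt(2*ln(n)) ≈ sqrt(16.158616) ≈ 4.019778.
lambda ≈ 16*4.019778 = 64.316448.
floor(lambda*100)/100 = 64.31.

64.31


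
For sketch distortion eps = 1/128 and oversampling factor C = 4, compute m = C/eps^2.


1/eps = 128.
(1/eps)^2 = 16384.
m = 4*16384 = 65536.

65536


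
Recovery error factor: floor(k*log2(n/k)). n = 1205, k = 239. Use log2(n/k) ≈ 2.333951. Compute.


log2(n/k) = log2(1205/239) ≈ 2.333951.
k*log2(n/k) ≈ 239*2.333951 = 557.814289.
floor(557.814289) = 557.

557


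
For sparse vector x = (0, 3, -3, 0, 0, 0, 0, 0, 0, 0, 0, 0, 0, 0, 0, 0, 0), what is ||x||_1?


Non-zero entries: [(1, 3), (2, -3)]
Absolute values: [3, 3]
||x||_1 = sum = 6.

6


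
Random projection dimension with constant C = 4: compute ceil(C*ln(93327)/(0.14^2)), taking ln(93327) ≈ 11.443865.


ln(93327) ≈ 11.443865.
eps^2 = 0.14^2 = 0.0196.
C*ln(N)/eps^2 ≈ 4*11.443865/0.0196 ≈ 2335.4827.
m = ceil(2335.4827) = 2336.

2336


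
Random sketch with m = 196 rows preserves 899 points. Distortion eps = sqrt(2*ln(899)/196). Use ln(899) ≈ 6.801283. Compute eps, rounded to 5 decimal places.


ln(899) ≈ 6.801283.
2*ln(N)/m ≈ 2*6.801283/196 ≈ 0.06940085.
eps = sqrt(0.06940085) ≈ 0.2634404 ≈ 0.26344.

0.26344


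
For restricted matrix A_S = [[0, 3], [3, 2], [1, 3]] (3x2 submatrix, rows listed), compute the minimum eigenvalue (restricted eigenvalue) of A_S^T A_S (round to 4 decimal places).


A_S^T A_S = [[10, 9], [9, 22]].
trace = 32.
det = 139.
disc = trace^2 - 4*det = 1024 - 4*139 = 468.
sqrt(468) ≈ 21.633308.
lam_min = (32 - sqrt(468))/2 ≈ (32 - 21.633308)/2 = 5.183346 ≈ 5.1833.

5.1833


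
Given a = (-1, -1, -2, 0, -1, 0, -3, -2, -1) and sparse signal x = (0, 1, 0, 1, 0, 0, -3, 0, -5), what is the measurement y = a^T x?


Non-zero terms: ['-1*1', '0*1', '-3*-3', '-1*-5']
Products: [-1, 0, 9, 5]
y = sum = 13.

13


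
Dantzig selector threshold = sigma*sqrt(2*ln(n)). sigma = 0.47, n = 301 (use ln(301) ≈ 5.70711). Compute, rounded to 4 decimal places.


ln(301) ≈ 5.70711.
2*ln(n) ≈ 11.41422.
sqrt(2*ln(n)) ≈ sqrt(11.41422) ≈ 3.378494.
threshold ≈ 0.47*3.378494 = 1.58789218 ≈ 1.5879.

1.5879


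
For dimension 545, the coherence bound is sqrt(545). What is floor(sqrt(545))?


23^2 = 529 <= 545 < 576 = 24^2, so 23 <= sqrt(545) < 24.
floor(sqrt(545)) = 23.

23


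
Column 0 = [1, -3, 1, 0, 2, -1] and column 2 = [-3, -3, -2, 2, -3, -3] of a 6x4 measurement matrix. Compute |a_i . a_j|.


Inner product: 1*-3 + -3*-3 + 1*-2 + 0*2 + 2*-3 + -1*-3
Products: [-3, 9, -2, 0, -6, 3]
Sum = 1.
|dot| = 1.

1


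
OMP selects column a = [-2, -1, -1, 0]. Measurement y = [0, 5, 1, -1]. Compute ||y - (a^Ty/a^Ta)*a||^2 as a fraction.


a^T a = 6.
a^T y = -6.
coeff = -6/6 = -1.
||r||^2 = 21.

21


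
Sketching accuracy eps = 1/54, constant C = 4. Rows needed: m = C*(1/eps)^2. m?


1/eps = 54.
(1/eps)^2 = 2916.
m = 4*2916 = 11664.

11664


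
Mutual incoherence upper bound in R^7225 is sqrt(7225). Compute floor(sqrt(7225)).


85^2 = 7225 <= 7225 < 7396 = 86^2, so 85 <= sqrt(7225) < 86.
floor(sqrt(7225)) = 85.

85


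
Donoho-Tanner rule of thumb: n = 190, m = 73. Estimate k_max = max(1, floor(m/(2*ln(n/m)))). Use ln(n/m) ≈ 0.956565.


n/m = 190/73.
ln(n/m) ≈ 0.956565.
2*ln(n/m) ≈ 1.91313.
m/(2*ln(n/m)) ≈ 73/1.91313 ≈ 38.1574.
floor = 38.
k_max = max(1, 38) = 38.

38


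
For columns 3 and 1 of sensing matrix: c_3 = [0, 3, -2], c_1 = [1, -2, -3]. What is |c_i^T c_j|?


Inner product: 0*1 + 3*-2 + -2*-3
Products: [0, -6, 6]
Sum = 0.
|dot| = 0.

0


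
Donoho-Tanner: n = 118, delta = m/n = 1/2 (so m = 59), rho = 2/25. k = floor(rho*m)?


m = 1/2*118 = 59.
rho = 2/25.
rho*m = 2/25*59 = 4.72.
k = floor(4.72) = 4.

4


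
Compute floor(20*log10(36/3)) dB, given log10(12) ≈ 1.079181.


||x||/||e|| = 36/3 = 12.
log10(12) ≈ 1.079181.
20*log10(||x||/||e||) ≈ 20*1.079181 = 21.58362.
floor(21.58362) = 21.

21


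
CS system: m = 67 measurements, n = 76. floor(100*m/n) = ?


100*m/n = 100*67/76 ≈ 88.1579.
floor = 88.

88


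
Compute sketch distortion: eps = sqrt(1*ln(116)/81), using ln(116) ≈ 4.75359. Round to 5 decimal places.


ln(116) ≈ 4.75359.
1*ln(N)/m ≈ 1*4.75359/81 ≈ 0.0586863.
eps = sqrt(0.0586863) ≈ 0.2422526 ≈ 0.24225.

0.24225


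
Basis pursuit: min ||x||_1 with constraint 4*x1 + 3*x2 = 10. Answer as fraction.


Axis intercepts:
  x1 = 5/2, x2 = 0: L1 = 5/2
  x1 = 0, x2 = 10/3: L1 = 10/3
x* = (5/2, 0)
||x*||_1 = 5/2.

5/2


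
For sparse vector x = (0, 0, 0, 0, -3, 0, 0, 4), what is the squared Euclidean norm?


Non-zero entries: [(4, -3), (7, 4)]
Squares: [9, 16]
||x||_2^2 = sum = 25.

25


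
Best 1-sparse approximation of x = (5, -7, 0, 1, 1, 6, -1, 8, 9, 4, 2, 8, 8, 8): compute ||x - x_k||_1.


Sorted |x_i| descending: [9, 8, 8, 8, 8, 7, 6, 5, 4, 2, 1, 1, 1, 0]
Keep top 1: [9]
Tail entries: [8, 8, 8, 8, 7, 6, 5, 4, 2, 1, 1, 1, 0]
L1 error = sum of tail = 59.

59


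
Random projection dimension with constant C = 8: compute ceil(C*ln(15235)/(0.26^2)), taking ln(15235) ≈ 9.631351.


ln(15235) ≈ 9.631351.
eps^2 = 0.26^2 = 0.0676.
C*ln(N)/eps^2 ≈ 8*9.631351/0.0676 ≈ 1139.8049.
m = ceil(1139.8049) = 1140.

1140


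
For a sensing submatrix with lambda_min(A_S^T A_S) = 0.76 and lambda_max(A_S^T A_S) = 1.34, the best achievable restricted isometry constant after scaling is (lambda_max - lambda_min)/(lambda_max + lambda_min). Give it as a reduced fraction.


lambda_max - lambda_min = 1.34 - 0.76 = 0.58.
lambda_max + lambda_min = 1.34 + 0.76 = 2.10.
delta = 0.58/2.10 = 58/210 = 29/105.

29/105


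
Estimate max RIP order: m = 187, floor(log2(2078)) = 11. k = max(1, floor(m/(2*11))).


floor(log2(2078)) = 11.
2*11 = 22.
m/(2*floor(log2(n))) = 187/22 ≈ 8.5.
floor = 8.
k = max(1, 8) = 8.

8


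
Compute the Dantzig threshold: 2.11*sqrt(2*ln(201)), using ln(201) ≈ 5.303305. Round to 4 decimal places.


ln(201) ≈ 5.303305.
2*ln(n) ≈ 10.60661.
sqrt(2*ln(n)) ≈ sqrt(10.60661) ≈ 3.256779.
threshold ≈ 2.11*3.256779 = 6.87180369 ≈ 6.8718.

6.8718


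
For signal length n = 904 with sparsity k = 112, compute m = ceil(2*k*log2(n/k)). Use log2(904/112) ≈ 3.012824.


log2(n/k) = log2(904/112) ≈ 3.012824.
2*k*log2(n/k) ≈ 2*112*3.012824 = 674.872576.
m = ceil(674.872576) = 675.

675


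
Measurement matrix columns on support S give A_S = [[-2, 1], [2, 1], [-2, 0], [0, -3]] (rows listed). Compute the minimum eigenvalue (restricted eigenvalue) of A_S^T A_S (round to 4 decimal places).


A_S^T A_S = [[12, 0], [0, 11]].
trace = 23.
det = 132.
disc = trace^2 - 4*det = 529 - 4*132 = 1.
sqrt(1) = 1.
lam_min = (23 - 1)/2 = 11 = 11.0000.

11.0000


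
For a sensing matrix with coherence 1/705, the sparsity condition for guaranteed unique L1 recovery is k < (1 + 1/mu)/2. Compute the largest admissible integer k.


1/mu = 705.
1 + 1/mu = 706.
(1 + 1/mu)/2 = 353 is an integer and the inequality is strict, so k_max = 353 - 1 = 352.

352


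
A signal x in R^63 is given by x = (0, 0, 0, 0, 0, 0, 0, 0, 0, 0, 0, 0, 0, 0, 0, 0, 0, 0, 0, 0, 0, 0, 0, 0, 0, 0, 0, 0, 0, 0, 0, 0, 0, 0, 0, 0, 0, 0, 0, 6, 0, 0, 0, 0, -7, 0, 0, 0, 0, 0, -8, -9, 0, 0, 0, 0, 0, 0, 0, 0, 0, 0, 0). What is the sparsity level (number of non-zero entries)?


Non-zero positions: [39, 44, 50, 51].
Sparsity = 4.

4


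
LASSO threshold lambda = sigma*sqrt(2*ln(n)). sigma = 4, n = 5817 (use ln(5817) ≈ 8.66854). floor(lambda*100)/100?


ln(5817) ≈ 8.66854.
2*ln(n) ≈ 17.33708.
sqrt(2*ln(n)) ≈ sqrt(17.33708) ≈ 4.163782.
lambda ≈ 4*4.163782 = 16.655128.
floor(lambda*100)/100 = 16.65.

16.65


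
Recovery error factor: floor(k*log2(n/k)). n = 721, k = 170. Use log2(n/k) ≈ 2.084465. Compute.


log2(n/k) = log2(721/170) ≈ 2.084465.
k*log2(n/k) ≈ 170*2.084465 = 354.35905.
floor(354.35905) = 354.

354


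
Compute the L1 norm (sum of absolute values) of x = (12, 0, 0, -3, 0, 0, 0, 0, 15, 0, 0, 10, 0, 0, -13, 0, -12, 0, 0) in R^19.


Non-zero entries: [(0, 12), (3, -3), (8, 15), (11, 10), (14, -13), (16, -12)]
Absolute values: [12, 3, 15, 10, 13, 12]
||x||_1 = sum = 65.

65


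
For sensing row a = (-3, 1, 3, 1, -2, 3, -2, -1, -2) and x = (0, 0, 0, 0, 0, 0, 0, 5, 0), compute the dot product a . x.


Non-zero terms: ['-1*5']
Products: [-5]
y = sum = -5.

-5


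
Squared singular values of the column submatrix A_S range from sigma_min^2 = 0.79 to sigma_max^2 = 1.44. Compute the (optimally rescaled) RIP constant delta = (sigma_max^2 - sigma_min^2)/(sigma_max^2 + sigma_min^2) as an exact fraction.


lambda_max - lambda_min = 1.44 - 0.79 = 0.65.
lambda_max + lambda_min = 1.44 + 0.79 = 2.23.
delta = 0.65/2.23 = 65/223.

65/223


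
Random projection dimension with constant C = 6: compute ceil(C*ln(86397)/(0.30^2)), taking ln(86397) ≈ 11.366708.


ln(86397) ≈ 11.366708.
eps^2 = 0.30^2 = 0.09.
C*ln(N)/eps^2 ≈ 6*11.366708/0.09 ≈ 757.7805.
m = ceil(757.7805) = 758.

758


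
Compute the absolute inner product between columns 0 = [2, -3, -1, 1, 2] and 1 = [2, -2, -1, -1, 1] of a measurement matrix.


Inner product: 2*2 + -3*-2 + -1*-1 + 1*-1 + 2*1
Products: [4, 6, 1, -1, 2]
Sum = 12.
|dot| = 12.

12


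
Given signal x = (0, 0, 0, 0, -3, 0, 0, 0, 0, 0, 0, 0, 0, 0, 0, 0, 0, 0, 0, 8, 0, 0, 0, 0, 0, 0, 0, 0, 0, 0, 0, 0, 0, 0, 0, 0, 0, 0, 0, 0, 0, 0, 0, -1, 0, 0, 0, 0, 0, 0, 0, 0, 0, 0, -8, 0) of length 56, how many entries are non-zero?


Non-zero positions: [4, 19, 43, 54].
Sparsity = 4.

4


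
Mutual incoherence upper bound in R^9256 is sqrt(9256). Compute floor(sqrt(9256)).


96^2 = 9216 <= 9256 < 9409 = 97^2, so 96 <= sqrt(9256) < 97.
floor(sqrt(9256)) = 96.

96


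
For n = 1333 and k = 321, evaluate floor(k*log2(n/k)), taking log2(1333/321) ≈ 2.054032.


log2(n/k) = log2(1333/321) ≈ 2.054032.
k*log2(n/k) ≈ 321*2.054032 = 659.344272.
floor(659.344272) = 659.

659


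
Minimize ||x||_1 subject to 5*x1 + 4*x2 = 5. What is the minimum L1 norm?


Axis intercepts:
  x1 = 1, x2 = 0: L1 = 1
  x1 = 0, x2 = 5/4: L1 = 5/4
x* = (1, 0)
||x*||_1 = 1.

1


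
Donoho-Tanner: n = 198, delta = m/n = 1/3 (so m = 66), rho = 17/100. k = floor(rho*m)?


m = 1/3*198 = 66.
rho = 17/100.
rho*m = 17/100*66 = 11.22.
k = floor(11.22) = 11.

11


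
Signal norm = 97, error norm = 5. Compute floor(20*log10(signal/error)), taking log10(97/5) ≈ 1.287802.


||x||/||e|| = 97/5.
log10(97/5) ≈ 1.287802.
20*log10(||x||/||e||) ≈ 20*1.287802 = 25.75604.
floor(25.75604) = 25.

25


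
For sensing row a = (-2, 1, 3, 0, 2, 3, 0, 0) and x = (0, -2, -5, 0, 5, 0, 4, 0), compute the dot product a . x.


Non-zero terms: ['1*-2', '3*-5', '2*5', '0*4']
Products: [-2, -15, 10, 0]
y = sum = -7.

-7


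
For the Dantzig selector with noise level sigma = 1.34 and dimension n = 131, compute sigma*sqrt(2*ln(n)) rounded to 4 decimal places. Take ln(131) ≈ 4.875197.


ln(131) ≈ 4.875197.
2*ln(n) ≈ 9.750394.
sqrt(2*ln(n)) ≈ sqrt(9.750394) ≈ 3.122562.
threshold ≈ 1.34*3.122562 = 4.18423308 ≈ 4.1842.

4.1842


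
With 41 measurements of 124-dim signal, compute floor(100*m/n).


100*m/n = 100*41/124 ≈ 33.0645.
floor = 33.

33


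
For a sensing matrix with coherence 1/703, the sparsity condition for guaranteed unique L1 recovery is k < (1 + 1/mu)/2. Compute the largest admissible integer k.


1/mu = 703.
1 + 1/mu = 704.
(1 + 1/mu)/2 = 352 is an integer and the inequality is strict, so k_max = 352 - 1 = 351.

351


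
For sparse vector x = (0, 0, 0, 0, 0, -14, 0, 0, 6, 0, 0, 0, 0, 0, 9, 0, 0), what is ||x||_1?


Non-zero entries: [(5, -14), (8, 6), (14, 9)]
Absolute values: [14, 6, 9]
||x||_1 = sum = 29.

29


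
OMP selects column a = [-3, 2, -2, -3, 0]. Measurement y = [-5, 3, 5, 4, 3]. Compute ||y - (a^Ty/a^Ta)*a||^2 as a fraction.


a^T a = 26.
a^T y = -1.
coeff = -1/26 = -1/26.
||r||^2 = 2183/26.

2183/26


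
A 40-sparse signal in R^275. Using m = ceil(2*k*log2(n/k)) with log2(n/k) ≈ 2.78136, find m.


log2(n/k) = log2(275/40) ≈ 2.78136.
2*k*log2(n/k) ≈ 2*40*2.78136 = 222.5088.
m = ceil(222.5088) = 223.

223


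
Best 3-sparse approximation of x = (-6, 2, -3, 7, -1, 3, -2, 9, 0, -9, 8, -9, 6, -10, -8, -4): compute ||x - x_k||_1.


Sorted |x_i| descending: [10, 9, 9, 9, 8, 8, 7, 6, 6, 4, 3, 3, 2, 2, 1, 0]
Keep top 3: [10, 9, 9]
Tail entries: [9, 8, 8, 7, 6, 6, 4, 3, 3, 2, 2, 1, 0]
L1 error = sum of tail = 59.

59


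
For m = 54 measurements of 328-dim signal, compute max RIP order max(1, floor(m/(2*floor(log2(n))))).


floor(log2(328)) = 8.
2*8 = 16.
m/(2*floor(log2(n))) = 54/16 ≈ 3.375.
floor = 3.
k = max(1, 3) = 3.

3


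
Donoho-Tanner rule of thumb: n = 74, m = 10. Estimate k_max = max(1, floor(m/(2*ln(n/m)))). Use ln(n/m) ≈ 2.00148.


n/m = 74/10 = 37/5.
ln(n/m) ≈ 2.00148.
2*ln(n/m) ≈ 4.00296.
m/(2*ln(n/m)) ≈ 10/4.00296 ≈ 2.4982.
floor = 2.
k_max = max(1, 2) = 2.

2


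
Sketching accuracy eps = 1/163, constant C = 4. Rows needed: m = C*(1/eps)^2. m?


1/eps = 163.
(1/eps)^2 = 26569.
m = 4*26569 = 106276.

106276


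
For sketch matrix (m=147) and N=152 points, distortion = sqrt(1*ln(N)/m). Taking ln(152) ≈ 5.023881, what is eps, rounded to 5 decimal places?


ln(152) ≈ 5.023881.
1*ln(N)/m ≈ 1*5.023881/147 ≈ 0.03417606.
eps = sqrt(0.03417606) ≈ 0.1848677 ≈ 0.18487.

0.18487


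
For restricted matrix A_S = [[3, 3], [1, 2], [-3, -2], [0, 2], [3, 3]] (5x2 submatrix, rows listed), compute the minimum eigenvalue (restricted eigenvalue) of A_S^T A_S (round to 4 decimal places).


A_S^T A_S = [[28, 26], [26, 30]].
trace = 58.
det = 164.
disc = trace^2 - 4*det = 3364 - 4*164 = 2708.
sqrt(2708) ≈ 52.038447.
lam_min = (58 - sqrt(2708))/2 ≈ (58 - 52.038447)/2 = 2.9807765 ≈ 2.9808.

2.9808


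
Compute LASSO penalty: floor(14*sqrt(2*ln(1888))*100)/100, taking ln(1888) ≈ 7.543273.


ln(1888) ≈ 7.543273.
2*ln(n) ≈ 15.086546.
sqrt(2*ln(n)) ≈ sqrt(15.086546) ≈ 3.88414.
lambda ≈ 14*3.88414 = 54.37796.
floor(lambda*100)/100 = 54.37.

54.37


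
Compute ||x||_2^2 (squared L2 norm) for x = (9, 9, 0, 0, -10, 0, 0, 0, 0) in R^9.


Non-zero entries: [(0, 9), (1, 9), (4, -10)]
Squares: [81, 81, 100]
||x||_2^2 = sum = 262.

262
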